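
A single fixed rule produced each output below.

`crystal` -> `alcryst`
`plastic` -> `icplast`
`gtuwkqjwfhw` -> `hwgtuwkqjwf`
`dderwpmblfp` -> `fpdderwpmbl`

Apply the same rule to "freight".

htfreig

The rule is to move the last 2 characters to the front (rotate right by 2).
On "freight" that produces "htfreig".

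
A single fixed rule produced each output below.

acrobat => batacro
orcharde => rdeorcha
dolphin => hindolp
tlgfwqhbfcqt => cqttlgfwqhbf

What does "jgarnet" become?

netjgar

Looking at the pairs, the operation is to move the last 3 characters to the front (rotate right by 3).
"jgarnet" → "netjgar".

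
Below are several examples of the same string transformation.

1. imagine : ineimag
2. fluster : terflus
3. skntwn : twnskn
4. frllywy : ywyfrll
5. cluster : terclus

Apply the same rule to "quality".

ityqual

Rule — move the last 3 characters to the front (rotate right by 3).
On "quality" that produces "ityqual".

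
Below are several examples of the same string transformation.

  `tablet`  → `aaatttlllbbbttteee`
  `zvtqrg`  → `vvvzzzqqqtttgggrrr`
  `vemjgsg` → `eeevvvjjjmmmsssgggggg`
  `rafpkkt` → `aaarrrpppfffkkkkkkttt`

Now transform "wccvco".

Rule — swap each adjacent pair of characters (1↔2, 3↔4, ...), then repeat every character 3 times.
Starting from "wccvco": after the first operation, "cwvcoc"; after the second, "cccwwwvvvcccoooccc".

cccwwwvvvcccoooccc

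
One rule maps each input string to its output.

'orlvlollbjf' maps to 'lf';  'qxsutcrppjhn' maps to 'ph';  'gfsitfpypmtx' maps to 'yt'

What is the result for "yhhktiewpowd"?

ww

Rule — keep one character in every 3, starting at position 2 (positions 2nd, 5th, 8th, ...), then keep only the last 2 characters.
Starting from "yhhktiewpowd": after the first operation, "htww"; after the second, "ww".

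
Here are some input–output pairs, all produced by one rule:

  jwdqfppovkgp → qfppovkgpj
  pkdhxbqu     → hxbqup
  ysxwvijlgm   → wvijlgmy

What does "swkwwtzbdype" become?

wwtzbdypes

Rule — move the first 3 characters to the end (rotate left by 3), then delete the last 2 characters.
Working it through for "swkwwtzbdype": intermediate "wwtzbdypeswk", final "wwtzbdypes".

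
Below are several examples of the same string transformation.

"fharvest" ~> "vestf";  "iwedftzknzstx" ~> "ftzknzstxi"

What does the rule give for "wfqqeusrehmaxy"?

Each output is the input with this applied: move the first character to the end, then delete the first 3 characters.
"wfqqeusrehmaxy" → "fqqeusrehmaxyw" → "eusrehmaxyw".

eusrehmaxyw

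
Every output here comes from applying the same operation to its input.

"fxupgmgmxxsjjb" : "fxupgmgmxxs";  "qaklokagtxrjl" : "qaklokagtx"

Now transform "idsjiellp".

idsjie

What's happening: delete the last 3 characters.
On "idsjiellp" that produces "idsjie".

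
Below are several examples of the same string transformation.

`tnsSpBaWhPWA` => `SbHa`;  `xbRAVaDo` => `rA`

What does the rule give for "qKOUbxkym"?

oXM

What's happening: keep one character in every 3, starting at position 3 (positions 3rd, 6th, 9th, ...), then flip the case of every letter.
For "qKOUbxkym", step one produces "Oxm"; step two turns that into "oXM".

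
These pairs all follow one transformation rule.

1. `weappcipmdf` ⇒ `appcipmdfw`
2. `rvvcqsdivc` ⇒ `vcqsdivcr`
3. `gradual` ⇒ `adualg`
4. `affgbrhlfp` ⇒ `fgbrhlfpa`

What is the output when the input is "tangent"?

ngentt

Rule — move the first 2 characters to the end (rotate left by 2), then delete the last character.
Starting from "tangent": after the first operation, "ngentta"; after the second, "ngentt".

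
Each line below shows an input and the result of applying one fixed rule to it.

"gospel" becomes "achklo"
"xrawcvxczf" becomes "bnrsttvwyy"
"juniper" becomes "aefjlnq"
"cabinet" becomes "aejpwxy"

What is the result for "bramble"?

ahinwxx

The transformation: shift every letter 4 places backward in the alphabet (wrapping around), then sort the characters into alphabetical order.
Starting from "bramble": after the first operation, "xnwixha"; after the second, "ahinwxx".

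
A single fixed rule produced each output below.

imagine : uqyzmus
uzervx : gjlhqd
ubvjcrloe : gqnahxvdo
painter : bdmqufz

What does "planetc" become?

boxfmqz

The rule is to take characters alternately from the front and the back (1st, last, 2nd, 2nd-last, ...), then shift every letter 12 places forward in the alphabet (wrapping around).
"planetc" → "pcltaen" → "boxfmqz".
(Check on "painter": → "praeitn" → "bdmqufz" ✓)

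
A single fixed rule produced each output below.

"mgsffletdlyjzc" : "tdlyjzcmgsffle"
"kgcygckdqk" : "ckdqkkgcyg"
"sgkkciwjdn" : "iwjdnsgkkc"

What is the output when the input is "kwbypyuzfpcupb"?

Each output is the input with this applied: swap the front and back halves of the string.
So "kwbypyuzfpcupb" becomes "zfpcupbkwbypyu".

zfpcupbkwbypyu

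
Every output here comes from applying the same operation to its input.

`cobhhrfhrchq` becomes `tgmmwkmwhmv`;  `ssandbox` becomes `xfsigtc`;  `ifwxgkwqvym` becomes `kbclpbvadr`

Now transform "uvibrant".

What's happening: delete the first character, then shift every letter 5 places forward in the alphabet (wrapping around).
For "uvibrant", step one produces "vibrant"; step two turns that into "angwfsy".

angwfsy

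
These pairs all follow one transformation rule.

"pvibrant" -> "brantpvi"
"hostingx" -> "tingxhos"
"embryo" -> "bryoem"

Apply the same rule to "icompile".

mpileico

The rule is to move the last character to the front, then swap the front and back halves of the string.
Starting from "icompile": after the first operation, "eicompil"; after the second, "mpileico".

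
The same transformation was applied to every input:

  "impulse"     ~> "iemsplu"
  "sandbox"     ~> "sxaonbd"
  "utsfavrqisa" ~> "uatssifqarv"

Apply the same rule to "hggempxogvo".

hogvggeomxp

The rule is to take characters alternately from the front and the back (1st, last, 2nd, 2nd-last, ...).
For "hggempxogvo" the result is "hogvggeomxp".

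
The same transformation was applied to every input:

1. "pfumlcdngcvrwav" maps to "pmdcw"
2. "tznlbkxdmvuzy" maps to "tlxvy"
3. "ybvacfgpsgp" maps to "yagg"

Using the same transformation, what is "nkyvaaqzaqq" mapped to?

nvqq

In each case the input is transformed by: keep one character in every 3, starting at position 1 (positions 1st, 4th, 7th, ...).
Doing the same to "nkyvaaqzaqq": "nvqq".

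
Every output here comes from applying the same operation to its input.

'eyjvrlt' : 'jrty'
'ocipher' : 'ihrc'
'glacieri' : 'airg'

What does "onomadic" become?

oaio

Each output is the input with this applied: move the first 2 characters to the end (rotate left by 2), then keep every other character starting from the first (positions 1st, 3rd, 5th, ...).
Applying both steps to "onomadic": "omadicon", then "oaio".
(Check on "ocipher": → "ipheroc" → "ihrc" ✓)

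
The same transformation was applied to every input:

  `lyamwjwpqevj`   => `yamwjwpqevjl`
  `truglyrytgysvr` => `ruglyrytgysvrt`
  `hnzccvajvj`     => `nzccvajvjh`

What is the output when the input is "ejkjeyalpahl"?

jkjeyalpahle

The rule is to move the first character to the end.
So "ejkjeyalpahl" becomes "jkjeyalpahle".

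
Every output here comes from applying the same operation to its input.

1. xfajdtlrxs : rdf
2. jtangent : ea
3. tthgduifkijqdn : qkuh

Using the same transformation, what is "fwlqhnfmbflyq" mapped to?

lmhw

What's happening: reverse the string, then keep one character in every 3, starting at position 3 (positions 3rd, 6th, 9th, ...).
On "fwlqhnfmbflyq": the first step gives "qylfbmfnhqlwf", and the second then gives "lmhw".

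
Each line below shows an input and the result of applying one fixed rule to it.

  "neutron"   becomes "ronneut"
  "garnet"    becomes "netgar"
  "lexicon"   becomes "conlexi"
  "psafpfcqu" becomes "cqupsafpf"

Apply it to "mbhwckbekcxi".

cximbhwckbek

What's happening: move the last 3 characters to the front (rotate right by 3).
Applying that to "mbhwckbekcxi" gives "cximbhwckbek".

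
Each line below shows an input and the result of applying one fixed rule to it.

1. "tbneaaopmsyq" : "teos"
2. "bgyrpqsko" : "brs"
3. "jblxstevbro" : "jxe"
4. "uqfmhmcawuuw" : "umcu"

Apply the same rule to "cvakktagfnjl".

ckan

The transformation: delete the last 2 characters, then keep one character in every 3, starting at position 1 (positions 1st, 4th, 7th, ...).
On "cvakktagfnjl": the first step gives "cvakktagfn", and the second then gives "ckan".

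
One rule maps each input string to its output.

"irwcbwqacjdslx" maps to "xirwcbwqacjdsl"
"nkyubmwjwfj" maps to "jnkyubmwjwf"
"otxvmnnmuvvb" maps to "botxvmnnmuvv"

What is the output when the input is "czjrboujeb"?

The rule is to move the last character to the front.
Doing the same to "czjrboujeb": "bczjrbouje".

bczjrbouje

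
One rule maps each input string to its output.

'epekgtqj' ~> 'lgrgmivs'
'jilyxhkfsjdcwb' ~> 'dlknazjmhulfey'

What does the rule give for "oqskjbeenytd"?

fqsumldggpav

The rule is to shift every letter 2 places forward in the alphabet (wrapping around), then move the last character to the front.
"oqskjbeenytd" → "qsumldggpavf" → "fqsumldggpav".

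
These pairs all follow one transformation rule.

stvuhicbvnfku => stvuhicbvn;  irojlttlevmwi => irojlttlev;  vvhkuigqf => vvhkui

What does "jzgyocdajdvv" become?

Each output is the input with this applied: delete the last 3 characters.
Applying that to "jzgyocdajdvv" gives "jzgyocdaj".

jzgyocdaj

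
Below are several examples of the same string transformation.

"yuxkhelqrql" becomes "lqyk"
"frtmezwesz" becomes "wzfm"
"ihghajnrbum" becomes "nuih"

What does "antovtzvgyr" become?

The transformation: keep one character in every 3, starting at position 1 (positions 1st, 4th, 7th, ...), then swap the front and back halves of the string.
Applying both steps to "antovtzvgyr": "aozy", then "zyao".

zyao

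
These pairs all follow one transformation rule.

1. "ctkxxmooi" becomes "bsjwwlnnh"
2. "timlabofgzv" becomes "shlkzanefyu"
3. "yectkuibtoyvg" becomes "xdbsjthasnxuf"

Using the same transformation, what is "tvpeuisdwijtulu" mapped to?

suodthrcvhistkt

The pattern: shift every letter 1 place backward in the alphabet (wrapping around).
Doing the same to "tvpeuisdwijtulu": "suodthrcvhistkt".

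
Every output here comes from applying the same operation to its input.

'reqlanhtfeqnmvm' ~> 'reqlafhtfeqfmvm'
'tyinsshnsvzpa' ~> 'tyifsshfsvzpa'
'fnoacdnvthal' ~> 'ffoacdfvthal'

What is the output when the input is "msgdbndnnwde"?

The rule is to replace every "n" with "f".
Doing the same to "msgdbndnnwde": "msgdbfdffwde".

msgdbfdffwde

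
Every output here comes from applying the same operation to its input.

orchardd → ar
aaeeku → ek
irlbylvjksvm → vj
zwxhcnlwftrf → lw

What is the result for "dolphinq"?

The pattern: swap the front and back halves of the string, then keep only the first 2 characters.
For "dolphinq", step one produces "hinqdolp"; step two turns that into "hi".

hi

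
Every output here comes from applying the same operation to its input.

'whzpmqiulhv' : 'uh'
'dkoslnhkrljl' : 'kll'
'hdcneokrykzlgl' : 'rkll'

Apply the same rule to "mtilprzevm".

Looking at the pairs, the operation is to keep every other character starting from the second (positions 2nd, 4th, 6th, ...), then delete the first 3 characters.
Working it through for "mtilprzevm": intermediate "tlrem", final "em".

em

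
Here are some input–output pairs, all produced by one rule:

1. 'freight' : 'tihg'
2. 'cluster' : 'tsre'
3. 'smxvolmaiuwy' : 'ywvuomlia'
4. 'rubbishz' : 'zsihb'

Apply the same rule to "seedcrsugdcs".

Rule — delete the first 3 characters, then sort the characters into reverse alphabetical order.
Working it through for "seedcrsugdcs": intermediate "dcrsugdcs", final "ussrgddcc".

ussrgddcc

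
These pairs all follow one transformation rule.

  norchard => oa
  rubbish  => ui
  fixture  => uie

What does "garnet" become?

In each case the input is transformed by: sort the characters into reverse alphabetical order, then keep only the vowels.
For "garnet", step one produces "trngea"; step two turns that into "ea".

ea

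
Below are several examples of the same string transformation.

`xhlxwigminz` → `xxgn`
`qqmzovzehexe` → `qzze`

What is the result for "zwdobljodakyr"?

The pattern: keep one character in every 3, starting at position 1 (positions 1st, 4th, 7th, ...).
So "zwdobljodakyr" becomes "zojar".

zojar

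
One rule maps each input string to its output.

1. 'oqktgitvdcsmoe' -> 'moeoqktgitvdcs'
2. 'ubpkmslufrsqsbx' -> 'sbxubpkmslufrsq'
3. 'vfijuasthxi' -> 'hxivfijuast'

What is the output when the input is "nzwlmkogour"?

In each case the input is transformed by: move the last 3 characters to the front (rotate right by 3).
For "nzwlmkogour" the result is "ournzwlmkog".

ournzwlmkog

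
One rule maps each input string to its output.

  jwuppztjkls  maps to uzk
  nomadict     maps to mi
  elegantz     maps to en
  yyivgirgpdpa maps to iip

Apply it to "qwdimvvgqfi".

dvq

The pattern: delete the last character, then keep one character in every 3, starting at position 3 (positions 3rd, 6th, 9th, ...).
For "qwdimvvgqfi", step one produces "qwdimvvgqf"; step two turns that into "dvq".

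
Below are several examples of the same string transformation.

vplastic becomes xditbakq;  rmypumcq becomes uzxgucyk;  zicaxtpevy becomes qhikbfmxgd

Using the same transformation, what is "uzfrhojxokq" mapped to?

hcznwpfrswy

Each output is the input with this applied: shift every letter 8 places forward in the alphabet (wrapping around), then swap each adjacent pair of characters (1↔2, 3↔4, ...).
Applying both steps to "uzfrhojxokq": "chnzpwrfwsy", then "hcznwpfrswy".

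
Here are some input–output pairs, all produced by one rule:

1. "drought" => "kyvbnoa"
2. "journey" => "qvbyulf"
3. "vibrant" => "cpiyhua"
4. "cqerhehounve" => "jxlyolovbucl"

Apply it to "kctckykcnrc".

rjajrfrjuyj

The pattern: shift every letter 7 places forward in the alphabet (wrapping around).
"kctckykcnrc" → "rjajrfrjuyj".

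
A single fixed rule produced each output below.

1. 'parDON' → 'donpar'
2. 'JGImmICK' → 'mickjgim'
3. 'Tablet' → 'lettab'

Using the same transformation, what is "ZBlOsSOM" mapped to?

ssomzblo

Each output is the input with this applied: swap the front and back halves of the string, then convert every letter to lowercase.
Working it through for "ZBlOsSOM": intermediate "sSOMZBlO", final "ssomzblo".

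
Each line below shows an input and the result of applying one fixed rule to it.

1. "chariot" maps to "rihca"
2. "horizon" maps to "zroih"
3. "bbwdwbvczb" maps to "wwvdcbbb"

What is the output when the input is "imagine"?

miiga

The transformation: delete the last 2 characters, then sort the characters into reverse alphabetical order.
Working it through for "imagine": intermediate "imagi", final "miiga".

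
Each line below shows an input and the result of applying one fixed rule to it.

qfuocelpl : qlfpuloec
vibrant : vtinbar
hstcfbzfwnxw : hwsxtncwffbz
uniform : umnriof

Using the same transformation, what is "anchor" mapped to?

The rule is to take characters alternately from the front and the back (1st, last, 2nd, 2nd-last, ...).
"anchor" → "arnoch".

arnoch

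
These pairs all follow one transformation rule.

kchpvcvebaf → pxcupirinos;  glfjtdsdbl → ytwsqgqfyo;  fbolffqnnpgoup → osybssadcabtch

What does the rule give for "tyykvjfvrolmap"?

lgxlwiisbezycn

What's happening: shift every letter 13 places forward in the alphabet (wrapping around) — i.e. ROT13, then swap each adjacent pair of characters (1↔2, 3↔4, ...).
"tyykvjfvrolmap" → "gllxiwsiebyznc" → "lgxlwiisbezycn".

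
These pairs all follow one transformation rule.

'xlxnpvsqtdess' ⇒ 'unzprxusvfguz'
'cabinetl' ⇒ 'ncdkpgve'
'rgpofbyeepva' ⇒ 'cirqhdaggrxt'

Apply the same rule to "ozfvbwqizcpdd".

The transformation: shift every letter 2 places forward in the alphabet (wrapping around), then swap the first and last characters.
Working it through for "ozfvbwqizcpdd": intermediate "qbhxdyskberff", final "fbhxdyskberfq".

fbhxdyskberfq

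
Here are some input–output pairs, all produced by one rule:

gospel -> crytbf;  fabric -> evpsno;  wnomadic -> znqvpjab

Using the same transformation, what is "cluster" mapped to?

fgrepyh

Looking at the pairs, the operation is to move the first 3 characters to the end (rotate left by 3), then shift every letter 13 places forward in the alphabet (wrapping around) — i.e. ROT13.
Applying both steps to "cluster": "sterclu", then "fgrepyh".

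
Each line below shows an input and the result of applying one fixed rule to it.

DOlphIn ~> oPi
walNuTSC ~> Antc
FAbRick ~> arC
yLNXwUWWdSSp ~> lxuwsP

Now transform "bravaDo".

RVd

Looking at the pairs, the operation is to keep every other character starting from the second (positions 2nd, 4th, 6th, ...), then flip the case of every letter.
So "bravaDo" becomes "RVd".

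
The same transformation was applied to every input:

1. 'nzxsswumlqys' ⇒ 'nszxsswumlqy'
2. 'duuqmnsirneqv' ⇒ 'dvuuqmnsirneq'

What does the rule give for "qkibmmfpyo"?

The pattern: swap the first and last characters, then move the last character to the front.
"qkibmmfpyo" → "okibmmfpyq" → "qokibmmfpy".

qokibmmfpy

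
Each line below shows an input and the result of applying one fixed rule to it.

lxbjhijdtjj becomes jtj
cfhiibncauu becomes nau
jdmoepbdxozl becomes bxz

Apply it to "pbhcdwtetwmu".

ttm

The rule is to keep every other character starting from the first (positions 1st, 3rd, 5th, ...), then keep only the last 3 characters.
For "pbhcdwtetwmu", step one produces "phdttm"; step two turns that into "ttm".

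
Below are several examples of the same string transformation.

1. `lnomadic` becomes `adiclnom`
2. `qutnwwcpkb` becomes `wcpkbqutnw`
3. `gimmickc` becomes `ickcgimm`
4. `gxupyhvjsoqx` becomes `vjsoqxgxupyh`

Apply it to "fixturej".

The pattern: swap the front and back halves of the string.
Applying that to "fixturej" gives "urejfixt".

urejfixt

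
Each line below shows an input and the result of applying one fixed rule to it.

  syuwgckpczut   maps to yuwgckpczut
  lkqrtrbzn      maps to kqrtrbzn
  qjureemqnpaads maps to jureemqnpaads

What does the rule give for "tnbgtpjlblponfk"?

nbgtpjlblponfk

The transformation: delete the first character.
So "tnbgtpjlblponfk" becomes "nbgtpjlblponfk".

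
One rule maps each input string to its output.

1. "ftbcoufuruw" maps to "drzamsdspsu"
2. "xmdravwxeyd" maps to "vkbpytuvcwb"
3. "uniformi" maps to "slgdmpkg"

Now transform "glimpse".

In each case the input is transformed by: shift every letter 2 places backward in the alphabet (wrapping around).
Applying that to "glimpse" gives "ejgknqc".

ejgknqc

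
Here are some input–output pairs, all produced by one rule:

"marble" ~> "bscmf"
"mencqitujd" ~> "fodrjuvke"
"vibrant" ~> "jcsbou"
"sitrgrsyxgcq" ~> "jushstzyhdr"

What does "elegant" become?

mfhbou

Rule — shift every letter 1 place forward in the alphabet (wrapping around), then delete the first character.
Doing the same to "elegant": "mfhbou".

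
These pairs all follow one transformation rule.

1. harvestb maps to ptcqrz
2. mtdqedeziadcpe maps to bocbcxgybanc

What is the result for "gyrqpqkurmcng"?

ponoispkale

The transformation: shift every letter 2 places backward in the alphabet (wrapping around), then delete the first 2 characters.
On "gyrqpqkurmcng": the first step gives "ewponoispkale", and the second then gives "ponoispkale".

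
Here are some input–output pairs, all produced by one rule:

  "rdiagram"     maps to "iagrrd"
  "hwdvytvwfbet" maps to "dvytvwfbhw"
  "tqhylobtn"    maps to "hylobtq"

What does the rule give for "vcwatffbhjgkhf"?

Rule — delete the last 2 characters, then move the first 2 characters to the end (rotate left by 2).
On "vcwatffbhjgkhf": the first step gives "vcwatffbhjgk", and the second then gives "watffbhjgkvc".

watffbhjgkvc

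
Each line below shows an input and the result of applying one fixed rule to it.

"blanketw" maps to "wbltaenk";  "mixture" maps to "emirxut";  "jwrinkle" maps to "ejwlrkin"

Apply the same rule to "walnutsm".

The pattern: swap the first and last characters, then take characters alternately from the front and the back (1st, last, 2nd, 2nd-last, ...).
Applying both steps to "walnutsm": "malnutsw", then "mwasltnu".

mwasltnu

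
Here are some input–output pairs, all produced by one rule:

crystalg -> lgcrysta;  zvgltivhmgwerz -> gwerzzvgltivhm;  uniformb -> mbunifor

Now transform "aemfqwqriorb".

iorbaemfqwqr

Each output is the input with this applied: move the first 2 characters to the end (rotate left by 2), then swap the front and back halves of the string.
On "aemfqwqriorb" that produces "iorbaemfqwqr".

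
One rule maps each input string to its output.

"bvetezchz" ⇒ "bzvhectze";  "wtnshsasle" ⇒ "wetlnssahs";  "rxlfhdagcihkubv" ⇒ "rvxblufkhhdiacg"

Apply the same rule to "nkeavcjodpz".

The pattern: take characters alternately from the front and the back (1st, last, 2nd, 2nd-last, ...).
On "nkeavcjodpz" that produces "nzkpedaovjc".

nzkpedaovjc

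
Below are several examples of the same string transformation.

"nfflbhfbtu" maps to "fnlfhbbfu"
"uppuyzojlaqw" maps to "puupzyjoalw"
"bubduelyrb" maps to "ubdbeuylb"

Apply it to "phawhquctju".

hpwaqhcujt

The rule is to swap each adjacent pair of characters (1↔2, 3↔4, ...), then delete the last character.
For "phawhquctju", step one produces "hpwaqhcujtu"; step two turns that into "hpwaqhcujt".
(Check on "nfflbhfbtu": → "fnlfhbbfut" → "fnlfhbbfu" ✓)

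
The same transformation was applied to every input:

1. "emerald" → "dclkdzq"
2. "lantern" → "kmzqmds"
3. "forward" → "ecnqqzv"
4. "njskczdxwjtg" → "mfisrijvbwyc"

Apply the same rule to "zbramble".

ydakqazl

What's happening: shift every letter 1 place backward in the alphabet (wrapping around), then take characters alternately from the front and the back (1st, last, 2nd, 2nd-last, ...).
Doing the same to "zbramble": "ydakqazl".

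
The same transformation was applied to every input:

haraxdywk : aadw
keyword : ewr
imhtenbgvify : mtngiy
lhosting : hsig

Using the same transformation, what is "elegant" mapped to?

lgn

Looking at the pairs, the operation is to keep every other character starting from the second (positions 2nd, 4th, 6th, ...).
On "elegant" that produces "lgn".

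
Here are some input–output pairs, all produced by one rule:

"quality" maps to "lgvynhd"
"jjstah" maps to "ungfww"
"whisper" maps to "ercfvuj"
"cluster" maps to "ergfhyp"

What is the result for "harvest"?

gfrienu

Looking at the pairs, the operation is to reverse the string, then shift every letter 13 places forward in the alphabet (wrapping around) — i.e. ROT13.
"harvest" → "tsevrah" → "gfrienu".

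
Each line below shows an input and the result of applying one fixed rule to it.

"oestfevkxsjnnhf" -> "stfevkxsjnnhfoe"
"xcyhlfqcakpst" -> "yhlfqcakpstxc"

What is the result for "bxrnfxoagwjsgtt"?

The rule is to move the first 2 characters to the end (rotate left by 2).
Doing the same to "bxrnfxoagwjsgtt": "rnfxoagwjsgttbx".

rnfxoagwjsgttbx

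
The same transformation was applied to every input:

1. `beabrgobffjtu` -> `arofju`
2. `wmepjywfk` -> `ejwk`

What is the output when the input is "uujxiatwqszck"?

jitqzk

What's happening: move the first character to the end, then keep every other character starting from the second (positions 2nd, 4th, 6th, ...).
On "uujxiatwqszck": the first step gives "ujxiatwqszcku", and the second then gives "jitqzk".
(Check on "wmepjywfk": → "mepjywfkw" → "ejwk" ✓)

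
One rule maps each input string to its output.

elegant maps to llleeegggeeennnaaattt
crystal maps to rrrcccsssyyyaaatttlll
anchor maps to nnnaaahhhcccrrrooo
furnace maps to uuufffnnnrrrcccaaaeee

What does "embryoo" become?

The pattern: swap each adjacent pair of characters (1↔2, 3↔4, ...), then repeat every character 3 times.
On "embryoo": the first step gives "merboyo", and the second then gives "mmmeeerrrbbboooyyyooo".

mmmeeerrrbbboooyyyooo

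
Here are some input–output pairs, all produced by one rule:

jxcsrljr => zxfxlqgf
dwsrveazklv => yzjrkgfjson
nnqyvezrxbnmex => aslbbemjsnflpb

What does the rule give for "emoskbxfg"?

ltusacgyp

Each output is the input with this applied: shift every letter 12 places backward in the alphabet (wrapping around), then move the last 3 characters to the front (rotate right by 3).
So "emoskbxfg" becomes "ltusacgyp".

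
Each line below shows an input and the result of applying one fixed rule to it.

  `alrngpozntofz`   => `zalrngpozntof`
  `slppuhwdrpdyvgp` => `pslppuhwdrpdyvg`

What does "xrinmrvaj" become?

jxrinmrva

The transformation: move the last character to the front.
So "xrinmrvaj" becomes "jxrinmrva".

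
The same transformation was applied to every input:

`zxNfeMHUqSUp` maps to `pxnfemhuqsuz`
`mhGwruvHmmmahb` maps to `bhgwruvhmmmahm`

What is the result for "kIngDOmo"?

The pattern: swap the first and last characters, then convert every letter to lowercase.
Working it through for "kIngDOmo": intermediate "oIngDOmk", final "oingdomk".

oingdomk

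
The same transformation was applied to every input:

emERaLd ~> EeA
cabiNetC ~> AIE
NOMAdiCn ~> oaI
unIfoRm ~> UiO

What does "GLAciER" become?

Each output is the input with this applied: flip the case of every letter, then keep only the vowels.
Doing the same to "GLAciER": "aIe".

aIe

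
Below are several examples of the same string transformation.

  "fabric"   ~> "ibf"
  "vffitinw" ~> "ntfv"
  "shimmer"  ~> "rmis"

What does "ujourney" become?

The pattern: keep every other character starting from the first (positions 1st, 3rd, 5th, ...), then reverse the string.
Starting from "ujourney": after the first operation, "uore"; after the second, "erou".

erou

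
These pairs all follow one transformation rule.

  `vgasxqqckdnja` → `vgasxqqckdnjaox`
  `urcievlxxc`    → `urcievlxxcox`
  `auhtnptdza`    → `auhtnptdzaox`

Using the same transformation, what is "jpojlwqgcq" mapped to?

Rule — append "ox".
"jpojlwqgcq" → "jpojlwqgcqox".

jpojlwqgcqox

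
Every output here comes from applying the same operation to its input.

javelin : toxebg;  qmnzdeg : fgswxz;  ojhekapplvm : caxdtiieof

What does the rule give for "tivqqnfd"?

The transformation: delete the first character, then shift every letter 7 places backward in the alphabet (wrapping around).
On "tivqqnfd": the first step gives "ivqqnfd", and the second then gives "bojjgyw".
(Check on "qmnzdeg": → "mnzdeg" → "fgswxz" ✓)

bojjgyw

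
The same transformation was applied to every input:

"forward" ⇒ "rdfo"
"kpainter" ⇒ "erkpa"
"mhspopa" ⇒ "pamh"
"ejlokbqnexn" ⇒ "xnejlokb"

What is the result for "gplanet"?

Rule — move the last 2 characters to the front (rotate right by 2), then delete the last 3 characters.
Doing the same to "gplanet": "etgp".

etgp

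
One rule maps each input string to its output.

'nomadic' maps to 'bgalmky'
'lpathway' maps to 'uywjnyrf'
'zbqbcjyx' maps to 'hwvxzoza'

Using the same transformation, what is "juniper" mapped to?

The pattern: move the last 3 characters to the front (rotate right by 3), then shift every letter 2 places backward in the alphabet (wrapping around).
Applying both steps to "juniper": "perjuni", then "ncphslg".

ncphslg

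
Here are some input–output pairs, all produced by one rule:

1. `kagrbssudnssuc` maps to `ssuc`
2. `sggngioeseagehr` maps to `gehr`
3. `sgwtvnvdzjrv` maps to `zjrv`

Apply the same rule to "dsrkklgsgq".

gsgq

Rule — keep only the last 4 characters.
"dsrkklgsgq" → "gsgq".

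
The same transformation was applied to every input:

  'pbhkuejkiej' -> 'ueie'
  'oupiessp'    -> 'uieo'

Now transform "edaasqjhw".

aae

The transformation: swap the first and last characters, then keep only the vowels.
For "edaasqjhw", step one produces "wdaasqjhe"; step two turns that into "aae".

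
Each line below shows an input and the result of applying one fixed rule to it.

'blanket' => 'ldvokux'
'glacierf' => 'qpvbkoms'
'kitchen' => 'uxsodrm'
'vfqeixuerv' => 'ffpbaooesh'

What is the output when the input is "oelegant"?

ydoxvkoq

The pattern: take characters alternately from the front and the back (1st, last, 2nd, 2nd-last, ...), then shift every letter 10 places forward in the alphabet (wrapping around).
Working it through for "oelegant": intermediate "otenlaeg", final "ydoxvkoq".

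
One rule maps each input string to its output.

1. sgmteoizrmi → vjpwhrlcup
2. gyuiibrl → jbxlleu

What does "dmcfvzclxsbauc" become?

gpfiycfoavedx

Rule — delete the last character, then shift every letter 3 places forward in the alphabet (wrapping around).
On "dmcfvzclxsbauc": the first step gives "dmcfvzclxsbau", and the second then gives "gpfiycfoavedx".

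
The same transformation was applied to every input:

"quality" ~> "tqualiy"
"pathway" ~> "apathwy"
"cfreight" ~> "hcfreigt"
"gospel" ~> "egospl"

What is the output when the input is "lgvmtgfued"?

elgvmtgfud

The pattern: move the last character to the front, then swap the first and last characters.
Starting from "lgvmtgfued": after the first operation, "dlgvmtgfue"; after the second, "elgvmtgfud".
(Check on "gospel": → "lgospe" → "egospl" ✓)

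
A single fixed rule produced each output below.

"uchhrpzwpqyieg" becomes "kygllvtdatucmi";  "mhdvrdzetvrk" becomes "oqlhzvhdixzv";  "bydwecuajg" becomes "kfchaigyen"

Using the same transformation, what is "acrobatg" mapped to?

kegvsfex

The transformation: move the last character to the front, then shift every letter 4 places forward in the alphabet (wrapping around).
For "acrobatg" the result is "kegvsfex".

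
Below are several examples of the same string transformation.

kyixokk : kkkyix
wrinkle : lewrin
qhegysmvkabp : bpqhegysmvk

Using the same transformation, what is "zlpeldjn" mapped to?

Each output is the input with this applied: move the last 3 characters to the front (rotate right by 3), then delete the first character.
On "zlpeldjn": the first step gives "djnzlpel", and the second then gives "jnzlpel".
(Check on "wrinkle": → "klewrin" → "lewrin" ✓)

jnzlpel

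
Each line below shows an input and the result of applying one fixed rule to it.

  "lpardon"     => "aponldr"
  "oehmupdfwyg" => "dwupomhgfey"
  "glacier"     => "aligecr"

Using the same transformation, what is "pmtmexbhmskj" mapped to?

The pattern: sort the characters into reverse alphabetical order, then swap the first and last characters.
"pmtmexbhmskj" → "btspmmmkjhex".

btspmmmkjhex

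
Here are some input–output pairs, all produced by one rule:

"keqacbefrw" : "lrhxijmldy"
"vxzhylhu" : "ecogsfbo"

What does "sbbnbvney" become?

The pattern: swap each adjacent pair of characters (1↔2, 3↔4, ...), then shift every letter 7 places forward in the alphabet (wrapping around).
For "sbbnbvney" the result is "izuiciluf".

izuiciluf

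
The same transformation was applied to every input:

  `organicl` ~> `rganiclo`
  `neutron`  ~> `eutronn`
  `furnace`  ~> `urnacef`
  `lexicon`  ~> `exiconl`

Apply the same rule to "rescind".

escindr

What's happening: move the first character to the end.
Applying that to "rescind" gives "escindr".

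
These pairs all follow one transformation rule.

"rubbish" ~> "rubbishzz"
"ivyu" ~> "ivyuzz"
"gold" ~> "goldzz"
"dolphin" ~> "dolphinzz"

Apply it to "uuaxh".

The rule is to append "zz".
Applying that to "uuaxh" gives "uuaxhzz".

uuaxhzz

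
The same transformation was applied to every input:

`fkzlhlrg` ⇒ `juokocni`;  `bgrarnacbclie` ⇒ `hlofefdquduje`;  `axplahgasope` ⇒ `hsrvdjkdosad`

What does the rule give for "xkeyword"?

gurzbhna

Rule — reverse the string, then shift every letter 3 places forward in the alphabet (wrapping around).
On "xkeyword" that produces "gurzbhna".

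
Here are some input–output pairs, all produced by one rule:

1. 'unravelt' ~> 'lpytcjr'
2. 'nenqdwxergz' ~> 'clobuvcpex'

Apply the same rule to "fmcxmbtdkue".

kavkzrbisc

Looking at the pairs, the operation is to delete the first character, then shift every letter 2 places backward in the alphabet (wrapping around).
So "fmcxmbtdkue" becomes "kavkzrbisc".
(Check on "nenqdwxergz": → "enqdwxergz" → "clobuvcpex" ✓)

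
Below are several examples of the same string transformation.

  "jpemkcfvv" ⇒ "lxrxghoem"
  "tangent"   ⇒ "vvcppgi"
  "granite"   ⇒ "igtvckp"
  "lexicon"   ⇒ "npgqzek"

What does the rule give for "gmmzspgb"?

idoiorbu

The rule is to shift every letter 2 places forward in the alphabet (wrapping around), then take characters alternately from the front and the back (1st, last, 2nd, 2nd-last, ...).
For "gmmzspgb", step one produces "iooburid"; step two turns that into "idoiorbu".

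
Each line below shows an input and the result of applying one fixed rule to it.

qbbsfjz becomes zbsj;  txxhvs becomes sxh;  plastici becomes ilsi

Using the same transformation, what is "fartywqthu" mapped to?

In each case the input is transformed by: move the last character to the front, then keep every other character starting from the first (positions 1st, 3rd, 5th, ...).
Starting from "fartywqthu": after the first operation, "ufartywqth"; after the second, "uatwt".

uatwt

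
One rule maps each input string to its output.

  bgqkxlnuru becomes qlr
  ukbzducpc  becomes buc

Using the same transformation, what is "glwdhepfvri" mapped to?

In each case the input is transformed by: keep one character in every 3, starting at position 3 (positions 3rd, 6th, 9th, ...).
For "glwdhepfvri" the result is "wev".

wev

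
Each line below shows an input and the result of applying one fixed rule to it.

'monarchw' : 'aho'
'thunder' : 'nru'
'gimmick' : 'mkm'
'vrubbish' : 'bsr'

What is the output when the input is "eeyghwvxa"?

gve

In each case the input is transformed by: move the first 3 characters to the end (rotate left by 3), then keep one character in every 3, starting at position 1 (positions 1st, 4th, 7th, ...).
Applying both steps to "eeyghwvxa": "ghwvxaeey", then "gve".
(Check on "monarchw": → "archwmon" → "aho" ✓)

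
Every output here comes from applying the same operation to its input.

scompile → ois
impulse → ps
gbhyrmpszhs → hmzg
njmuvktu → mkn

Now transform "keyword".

The rule is to move the first character to the end, then keep one character in every 3, starting at position 2 (positions 2nd, 5th, 8th, ...).
For "keyword", step one produces "eywordk"; step two turns that into "yr".

yr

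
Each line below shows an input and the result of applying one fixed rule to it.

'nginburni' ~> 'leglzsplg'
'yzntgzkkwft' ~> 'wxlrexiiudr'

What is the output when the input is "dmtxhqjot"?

bkrvfohmr

The pattern: shift every letter 2 places backward in the alphabet (wrapping around).
"dmtxhqjot" → "bkrvfohmr".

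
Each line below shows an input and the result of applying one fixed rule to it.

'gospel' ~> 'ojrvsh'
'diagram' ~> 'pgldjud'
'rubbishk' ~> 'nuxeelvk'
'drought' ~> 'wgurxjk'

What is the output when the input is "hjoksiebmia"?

In each case the input is transformed by: shift every letter 3 places forward in the alphabet (wrapping around), then move the last character to the front.
Doing the same to "hjoksiebmia": "dkmrnvlhepl".

dkmrnvlhepl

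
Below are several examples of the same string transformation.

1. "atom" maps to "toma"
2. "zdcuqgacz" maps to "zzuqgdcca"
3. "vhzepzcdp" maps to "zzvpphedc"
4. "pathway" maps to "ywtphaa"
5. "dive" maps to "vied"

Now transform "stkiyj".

The rule is to sort the characters into reverse alphabetical order.
For "stkiyj" the result is "ytskji".

ytskji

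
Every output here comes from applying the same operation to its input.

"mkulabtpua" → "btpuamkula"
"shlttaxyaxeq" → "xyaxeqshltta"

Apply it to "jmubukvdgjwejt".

dgjwejtjmubukv

Looking at the pairs, the operation is to swap the front and back halves of the string.
Doing the same to "jmubukvdgjwejt": "dgjwejtjmubukv".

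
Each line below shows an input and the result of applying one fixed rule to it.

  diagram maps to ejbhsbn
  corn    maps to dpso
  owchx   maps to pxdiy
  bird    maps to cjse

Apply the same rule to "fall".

Looking at the pairs, the operation is to shift every letter 1 place forward in the alphabet (wrapping around).
"fall" → "gbmm".

gbmm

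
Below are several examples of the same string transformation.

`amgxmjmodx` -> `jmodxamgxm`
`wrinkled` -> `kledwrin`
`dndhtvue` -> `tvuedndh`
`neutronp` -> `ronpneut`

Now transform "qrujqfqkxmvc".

qkxmvcqrujqf

The pattern: swap the front and back halves of the string.
Doing the same to "qrujqfqkxmvc": "qkxmvcqrujqf".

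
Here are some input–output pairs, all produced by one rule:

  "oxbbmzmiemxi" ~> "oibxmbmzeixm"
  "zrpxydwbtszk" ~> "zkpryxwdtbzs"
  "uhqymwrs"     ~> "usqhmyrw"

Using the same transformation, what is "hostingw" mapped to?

The pattern: move the last character to the front, then swap each adjacent pair of characters (1↔2, 3↔4, ...).
Starting from "hostingw": after the first operation, "whosting"; after the second, "hwsoitgn".

hwsoitgn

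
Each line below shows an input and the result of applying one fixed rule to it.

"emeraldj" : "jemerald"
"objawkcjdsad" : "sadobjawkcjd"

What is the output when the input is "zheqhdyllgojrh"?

What's happening: swap the front and back halves of the string, then move the first 3 characters to the end (rotate left by 3).
"zheqhdyllgojrh" → "llgojrhzheqhdy" → "ojrhzheqhdyllg".

ojrhzheqhdyllg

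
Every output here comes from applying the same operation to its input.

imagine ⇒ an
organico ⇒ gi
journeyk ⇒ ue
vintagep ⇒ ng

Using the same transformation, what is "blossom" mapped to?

oo

In each case the input is transformed by: keep one character in every 3, starting at position 3 (positions 3rd, 6th, 9th, ...).
On "blossom" that produces "oo".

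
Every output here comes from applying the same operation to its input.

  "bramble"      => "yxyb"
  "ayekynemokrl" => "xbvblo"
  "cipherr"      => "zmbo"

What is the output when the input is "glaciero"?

Rule — keep every other character starting from the first (positions 1st, 3rd, 5th, ...), then shift every letter 3 places backward in the alphabet (wrapping around).
Working it through for "glaciero": intermediate "gair", final "dxfo".

dxfo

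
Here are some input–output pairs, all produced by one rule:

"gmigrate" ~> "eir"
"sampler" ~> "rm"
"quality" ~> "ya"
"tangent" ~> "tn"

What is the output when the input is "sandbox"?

Rule — take characters alternately from the front and the back (1st, last, 2nd, 2nd-last, ...), then keep one character in every 3, starting at position 2 (positions 2nd, 5th, 8th, ...).
Starting from "sandbox": after the first operation, "sxaonbd"; after the second, "xn".
(Check on "sampler": → "sraemlp" → "rm" ✓)

xn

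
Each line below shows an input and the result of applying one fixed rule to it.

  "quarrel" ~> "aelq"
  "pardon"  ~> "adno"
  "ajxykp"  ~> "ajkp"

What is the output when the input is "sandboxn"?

abdn

The rule is to sort the characters into alphabetical order, then keep only the first 4 characters.
Working it through for "sandboxn": intermediate "abdnnosx", final "abdn".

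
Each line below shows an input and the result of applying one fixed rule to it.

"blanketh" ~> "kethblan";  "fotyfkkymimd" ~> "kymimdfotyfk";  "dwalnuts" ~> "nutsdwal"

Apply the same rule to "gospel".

pelgos

Each output is the input with this applied: swap the front and back halves of the string.
Doing the same to "gospel": "pelgos".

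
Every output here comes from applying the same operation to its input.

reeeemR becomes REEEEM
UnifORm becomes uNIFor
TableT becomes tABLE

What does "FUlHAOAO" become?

The pattern: flip the case of every letter, then delete the last character.
Applying both steps to "FUlHAOAO": "fuLhaoao", then "fuLhaoa".

fuLhaoa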